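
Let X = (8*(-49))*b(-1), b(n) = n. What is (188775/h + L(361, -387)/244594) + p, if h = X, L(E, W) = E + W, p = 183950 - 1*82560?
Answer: 697680885777/6848632 ≈ 1.0187e+5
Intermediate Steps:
p = 101390 (p = 183950 - 82560 = 101390)
X = 392 (X = (8*(-49))*(-1) = -392*(-1) = 392)
h = 392
(188775/h + L(361, -387)/244594) + p = (188775/392 + (361 - 387)/244594) + 101390 = (188775*(1/392) - 26*1/244594) + 101390 = (188775/392 - 13/122297) + 101390 = 3298087297/6848632 + 101390 = 697680885777/6848632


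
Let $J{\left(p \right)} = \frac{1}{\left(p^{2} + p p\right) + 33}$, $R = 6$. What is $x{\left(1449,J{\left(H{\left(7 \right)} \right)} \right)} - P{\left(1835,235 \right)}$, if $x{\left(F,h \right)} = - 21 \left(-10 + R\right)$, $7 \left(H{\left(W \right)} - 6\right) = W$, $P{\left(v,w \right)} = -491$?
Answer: $575$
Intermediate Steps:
$H{\left(W \right)} = 6 + \frac{W}{7}$
$J{\left(p \right)} = \frac{1}{33 + 2 p^{2}}$ ($J{\left(p \right)} = \frac{1}{\left(p^{2} + p^{2}\right) + 33} = \frac{1}{2 p^{2} + 33} = \frac{1}{33 + 2 p^{2}}$)
$x{\left(F,h \right)} = 84$ ($x{\left(F,h \right)} = - 21 \left(-10 + 6\right) = \left(-21\right) \left(-4\right) = 84$)
$x{\left(1449,J{\left(H{\left(7 \right)} \right)} \right)} - P{\left(1835,235 \right)} = 84 - -491 = 84 + 491 = 575$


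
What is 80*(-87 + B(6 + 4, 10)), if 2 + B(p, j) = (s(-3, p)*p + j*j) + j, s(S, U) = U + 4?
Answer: 12880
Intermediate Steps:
s(S, U) = 4 + U
B(p, j) = -2 + j + j² + p*(4 + p) (B(p, j) = -2 + (((4 + p)*p + j*j) + j) = -2 + ((p*(4 + p) + j²) + j) = -2 + ((j² + p*(4 + p)) + j) = -2 + (j + j² + p*(4 + p)) = -2 + j + j² + p*(4 + p))
80*(-87 + B(6 + 4, 10)) = 80*(-87 + (-2 + 10 + 10² + (6 + 4)*(4 + (6 + 4)))) = 80*(-87 + (-2 + 10 + 100 + 10*(4 + 10))) = 80*(-87 + (-2 + 10 + 100 + 10*14)) = 80*(-87 + (-2 + 10 + 100 + 140)) = 80*(-87 + 248) = 80*161 = 12880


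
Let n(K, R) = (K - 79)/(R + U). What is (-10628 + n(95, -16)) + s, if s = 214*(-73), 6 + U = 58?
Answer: -236246/9 ≈ -26250.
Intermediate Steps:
U = 52 (U = -6 + 58 = 52)
s = -15622
n(K, R) = (-79 + K)/(52 + R) (n(K, R) = (K - 79)/(R + 52) = (-79 + K)/(52 + R))
(-10628 + n(95, -16)) + s = (-10628 + (-79 + 95)/(52 - 16)) - 15622 = (-10628 + 16/36) - 15622 = (-10628 + (1/36)*16) - 15622 = (-10628 + 4/9) - 15622 = -95648/9 - 15622 = -236246/9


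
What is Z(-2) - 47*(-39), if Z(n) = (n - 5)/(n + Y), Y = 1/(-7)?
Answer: 27544/15 ≈ 1836.3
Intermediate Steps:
Y = -⅐ ≈ -0.14286
Z(n) = (-5 + n)/(-⅐ + n) (Z(n) = (n - 5)/(n - ⅐) = (-5 + n)/(-⅐ + n))
Z(-2) - 47*(-39) = 7*(-5 - 2)/(-1 + 7*(-2)) - 47*(-39) = 7*(-7)/(-1 - 14) + 1833 = 7*(-7)/(-15) + 1833 = 7*(-1/15)*(-7) + 1833 = 49/15 + 1833 = 27544/15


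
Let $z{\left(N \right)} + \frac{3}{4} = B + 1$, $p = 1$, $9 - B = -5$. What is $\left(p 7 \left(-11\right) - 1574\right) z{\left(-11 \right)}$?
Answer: $- \frac{94107}{4} \approx -23527.0$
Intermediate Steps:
$B = 14$ ($B = 9 - -5 = 9 + 5 = 14$)
$z{\left(N \right)} = \frac{57}{4}$ ($z{\left(N \right)} = - \frac{3}{4} + \left(14 + 1\right) = - \frac{3}{4} + 15 = \frac{57}{4}$)
$\left(p 7 \left(-11\right) - 1574\right) z{\left(-11 \right)} = \left(1 \cdot 7 \left(-11\right) - 1574\right) \frac{57}{4} = \left(7 \left(-11\right) - 1574\right) \frac{57}{4} = \left(-77 - 1574\right) \frac{57}{4} = \left(-1651\right) \frac{57}{4} = - \frac{94107}{4}$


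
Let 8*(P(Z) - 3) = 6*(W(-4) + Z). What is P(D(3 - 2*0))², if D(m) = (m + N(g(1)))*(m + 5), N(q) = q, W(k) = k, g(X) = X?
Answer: 576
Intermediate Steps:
D(m) = (1 + m)*(5 + m) (D(m) = (m + 1)*(m + 5) = (1 + m)*(5 + m))
P(Z) = 3*Z/4 (P(Z) = 3 + (6*(-4 + Z))/8 = 3 + (-24 + 6*Z)/8 = 3 + (-3 + 3*Z/4) = 3*Z/4)
P(D(3 - 2*0))² = (3*(5 + (3 - 2*0)² + 6*(3 - 2*0))/4)² = (3*(5 + (3 + 0)² + 6*(3 + 0))/4)² = (3*(5 + 3² + 6*3)/4)² = (3*(5 + 9 + 18)/4)² = ((¾)*32)² = 24² = 576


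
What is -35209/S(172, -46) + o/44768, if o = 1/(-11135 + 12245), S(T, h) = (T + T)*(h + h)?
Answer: 54675704999/49145862720 ≈ 1.1125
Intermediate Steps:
S(T, h) = 4*T*h (S(T, h) = (2*T)*(2*h) = 4*T*h)
o = 1/1110 ≈ 0.00090090
-35209/S(172, -46) + o/44768 = -35209/(4*172*(-46)) + (1/1110)/44768 = -35209/(-31648) + (1/1110)*(1/44768) = -35209*(-1/31648) + 1/49692480 = 35209/31648 + 1/49692480 = 54675704999/49145862720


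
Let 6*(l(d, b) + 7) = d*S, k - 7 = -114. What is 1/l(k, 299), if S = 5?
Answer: -6/577 ≈ -0.010399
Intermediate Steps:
k = -107 (k = 7 - 114 = -107)
l(d, b) = -7 + 5*d/6 (l(d, b) = -7 + (d*5)/6 = -7 + (5*d)/6 = -7 + 5*d/6)
1/l(k, 299) = 1/(-7 + (⅚)*(-107)) = 1/(-7 - 535/6) = 1/(-577/6) = -6/577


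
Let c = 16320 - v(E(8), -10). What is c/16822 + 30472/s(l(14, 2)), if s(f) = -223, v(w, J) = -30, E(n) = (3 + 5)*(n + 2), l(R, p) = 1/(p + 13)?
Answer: -254476967/1875653 ≈ -135.67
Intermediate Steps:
l(R, p) = 1/(13 + p)
E(n) = 16 + 8*n (E(n) = 8*(2 + n) = 16 + 8*n)
c = 16350 (c = 16320 - 1*(-30) = 16320 + 30 = 16350)
c/16822 + 30472/s(l(14, 2)) = 16350/16822 + 30472/(-223) = 16350*(1/16822) + 30472*(-1/223) = 8175/8411 - 30472/223 = -254476967/1875653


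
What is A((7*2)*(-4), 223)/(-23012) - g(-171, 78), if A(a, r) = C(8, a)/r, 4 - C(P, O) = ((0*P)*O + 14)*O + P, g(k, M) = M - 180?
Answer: 130857543/1282919 ≈ 102.00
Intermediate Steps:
g(k, M) = -180 + M
C(P, O) = 4 - P - 14*O (C(P, O) = 4 - (((0*P)*O + 14)*O + P) = 4 - ((0*O + 14)*O + P) = 4 - ((0 + 14)*O + P) = 4 - (14*O + P) = 4 - (P + 14*O) = 4 + (-P - 14*O) = 4 - P - 14*O)
A(a, r) = (-4 - 14*a)/r (A(a, r) = (4 - 1*8 - 14*a)/r = (4 - 8 - 14*a)/r = (-4 - 14*a)/r)
A((7*2)*(-4), 223)/(-23012) - g(-171, 78) = (2*(-2 - 7*7*2*(-4))/223)/(-23012) - (-180 + 78) = (2*(1/223)*(-2 - 98*(-4)))*(-1/23012) - 1*(-102) = (2*(1/223)*(-2 - 7*(-56)))*(-1/23012) + 102 = (2*(1/223)*(-2 + 392))*(-1/23012) + 102 = (2*(1/223)*390)*(-1/23012) + 102 = (780/223)*(-1/23012) + 102 = -195/1282919 + 102 = 130857543/1282919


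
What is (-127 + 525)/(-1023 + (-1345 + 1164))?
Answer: -199/602 ≈ -0.33056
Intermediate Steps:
(-127 + 525)/(-1023 + (-1345 + 1164)) = 398/(-1023 - 181) = 398/(-1204) = 398*(-1/1204) = -199/602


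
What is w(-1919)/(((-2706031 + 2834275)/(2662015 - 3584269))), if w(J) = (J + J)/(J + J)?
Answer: -153709/21374 ≈ -7.1914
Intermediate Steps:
w(J) = 1 (w(J) = (2*J)/((2*J)) = (2*J)*(1/(2*J)) = 1)
w(-1919)/(((-2706031 + 2834275)/(2662015 - 3584269))) = 1/((-2706031 + 2834275)/(2662015 - 3584269)) = 1/(128244/(-922254)) = 1/(128244*(-1/922254)) = 1/(-21374/153709) = 1*(-153709/21374) = -153709/21374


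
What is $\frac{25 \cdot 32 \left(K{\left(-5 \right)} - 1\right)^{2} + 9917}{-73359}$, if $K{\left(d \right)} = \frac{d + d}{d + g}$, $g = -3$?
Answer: $- \frac{9967}{73359} \approx -0.13587$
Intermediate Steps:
$K{\left(d \right)} = \frac{2 d}{-3 + d}$ ($K{\left(d \right)} = \frac{d + d}{d - 3} = \frac{2 d}{-3 + d}$)
$\frac{25 \cdot 32 \left(K{\left(-5 \right)} - 1\right)^{2} + 9917}{-73359} = \frac{25 \cdot 32 \left(2 \left(-5\right) \frac{1}{-3 - 5} - 1\right)^{2} + 9917}{-73359} = \left(800 \left(2 \left(-5\right) \frac{1}{-8} - 1\right)^{2} + 9917\right) \left(- \frac{1}{73359}\right) = \left(800 \left(2 \left(-5\right) \left(- \frac{1}{8}\right) - 1\right)^{2} + 9917\right) \left(- \frac{1}{73359}\right) = \left(800 \left(\frac{5}{4} - 1\right)^{2} + 9917\right) \left(- \frac{1}{73359}\right) = \left(\frac{800}{16} + 9917\right) \left(- \frac{1}{73359}\right) = \left(800 \cdot \frac{1}{16} + 9917\right) \left(- \frac{1}{73359}\right) = \left(50 + 9917\right) \left(- \frac{1}{73359}\right) = 9967 \left(- \frac{1}{73359}\right) = - \frac{9967}{73359}$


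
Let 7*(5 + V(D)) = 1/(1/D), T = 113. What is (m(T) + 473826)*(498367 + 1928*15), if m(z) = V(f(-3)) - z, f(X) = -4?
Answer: 1748458382224/7 ≈ 2.4978e+11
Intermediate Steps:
V(D) = -5 + D/7 (V(D) = -5 + 1/(7*(1/D)) = -5 + D/7)
m(z) = -39/7 - z (m(z) = (-5 + (⅐)*(-4)) - z = (-5 - 4/7) - z = -39/7 - z)
(m(T) + 473826)*(498367 + 1928*15) = ((-39/7 - 1*113) + 473826)*(498367 + 1928*15) = ((-39/7 - 113) + 473826)*(498367 + 28920) = (-830/7 + 473826)*527287 = (3315952/7)*527287 = 1748458382224/7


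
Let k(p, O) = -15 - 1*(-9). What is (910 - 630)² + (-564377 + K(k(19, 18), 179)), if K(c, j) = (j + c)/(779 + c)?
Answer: -375660048/773 ≈ -4.8598e+5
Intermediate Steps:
k(p, O) = -6 (k(p, O) = -15 + 9 = -6)
K(c, j) = (c + j)/(779 + c)
(910 - 630)² + (-564377 + K(k(19, 18), 179)) = (910 - 630)² + (-564377 + (-6 + 179)/(779 - 6)) = 280² + (-564377 + 173/773) = 78400 + (-564377 + (1/773)*173) = 78400 + (-564377 + 173/773) = 78400 - 436263248/773 = -375660048/773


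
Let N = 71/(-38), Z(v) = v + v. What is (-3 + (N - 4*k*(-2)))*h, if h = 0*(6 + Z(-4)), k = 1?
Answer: 0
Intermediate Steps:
Z(v) = 2*v
N = -71/38 (N = 71*(-1/38) = -71/38 ≈ -1.8684)
h = 0 (h = 0*(6 + 2*(-4)) = 0*(6 - 8) = 0*(-2) = 0)
(-3 + (N - 4*k*(-2)))*h = (-3 + (-71/38 - 4*1*(-2)))*0 = (-3 + (-71/38 - 4*(-2)))*0 = (-3 + (-71/38 + 8))*0 = (-3 + 233/38)*0 = (119/38)*0 = 0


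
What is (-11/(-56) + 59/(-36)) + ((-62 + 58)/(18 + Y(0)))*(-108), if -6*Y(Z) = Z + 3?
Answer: 58573/2520 ≈ 23.243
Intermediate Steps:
Y(Z) = -½ - Z/6 (Y(Z) = -(Z + 3)/6 = -(3 + Z)/6 = -½ - Z/6)
(-11/(-56) + 59/(-36)) + ((-62 + 58)/(18 + Y(0)))*(-108) = (-11/(-56) + 59/(-36)) + ((-62 + 58)/(18 + (-½ - ⅙*0)))*(-108) = (-11*(-1/56) + 59*(-1/36)) - 4/(18 + (-½ + 0))*(-108) = (11/56 - 59/36) - 4/(18 - ½)*(-108) = -727/504 - 4/35/2*(-108) = -727/504 - 4*2/35*(-108) = -727/504 - 8/35*(-108) = -727/504 + 864/35 = 58573/2520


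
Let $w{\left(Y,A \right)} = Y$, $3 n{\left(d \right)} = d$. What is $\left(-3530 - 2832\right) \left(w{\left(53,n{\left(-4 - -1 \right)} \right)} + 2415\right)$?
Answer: $-15701416$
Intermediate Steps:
$n{\left(d \right)} = \frac{d}{3}$
$\left(-3530 - 2832\right) \left(w{\left(53,n{\left(-4 - -1 \right)} \right)} + 2415\right) = \left(-3530 - 2832\right) \left(53 + 2415\right) = \left(-6362\right) 2468 = -15701416$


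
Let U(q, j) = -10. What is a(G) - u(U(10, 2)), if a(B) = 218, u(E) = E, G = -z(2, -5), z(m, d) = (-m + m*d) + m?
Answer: 228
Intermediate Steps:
z(m, d) = d*m (z(m, d) = (-m + d*m) + m = d*m)
G = 10 (G = -(-5)*2 = -1*(-10) = 10)
a(G) - u(U(10, 2)) = 218 - 1*(-10) = 218 + 10 = 228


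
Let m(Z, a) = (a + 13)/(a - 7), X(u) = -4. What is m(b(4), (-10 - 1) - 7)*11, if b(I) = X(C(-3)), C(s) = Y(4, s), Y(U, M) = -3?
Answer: 11/5 ≈ 2.2000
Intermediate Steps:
C(s) = -3
b(I) = -4
m(Z, a) = (13 + a)/(-7 + a)
m(b(4), (-10 - 1) - 7)*11 = ((13 + ((-10 - 1) - 7))/(-7 + ((-10 - 1) - 7)))*11 = ((13 + (-11 - 7))/(-7 + (-11 - 7)))*11 = ((13 - 18)/(-7 - 18))*11 = (-5/(-25))*11 = -1/25*(-5)*11 = (⅕)*11 = 11/5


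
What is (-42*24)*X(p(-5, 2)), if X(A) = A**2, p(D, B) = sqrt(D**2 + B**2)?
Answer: -29232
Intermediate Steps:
p(D, B) = sqrt(B**2 + D**2)
(-42*24)*X(p(-5, 2)) = (-42*24)*(sqrt(2**2 + (-5)**2))**2 = -1008*(sqrt(4 + 25))**2 = -1008*(sqrt(29))**2 = -1008*29 = -29232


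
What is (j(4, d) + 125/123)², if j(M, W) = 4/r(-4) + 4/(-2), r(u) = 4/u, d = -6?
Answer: 375769/15129 ≈ 24.838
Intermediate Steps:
j(M, W) = -6 (j(M, W) = 4/((4/(-4))) + 4/(-2) = 4/((4*(-¼))) + 4*(-½) = 4/(-1) - 2 = 4*(-1) - 2 = -4 - 2 = -6)
(j(4, d) + 125/123)² = (-6 + 125/123)² = (-613/123)² = 375769/15129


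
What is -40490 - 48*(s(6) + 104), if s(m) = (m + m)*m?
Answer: -48938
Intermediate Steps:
s(m) = 2*m**2 (s(m) = (2*m)*m = 2*m**2)
-40490 - 48*(s(6) + 104) = -40490 - 48*(2*6**2 + 104) = -40490 - 48*(2*36 + 104) = -40490 - 48*(72 + 104) = -40490 - 48*176 = -40490 - 8448 = -48938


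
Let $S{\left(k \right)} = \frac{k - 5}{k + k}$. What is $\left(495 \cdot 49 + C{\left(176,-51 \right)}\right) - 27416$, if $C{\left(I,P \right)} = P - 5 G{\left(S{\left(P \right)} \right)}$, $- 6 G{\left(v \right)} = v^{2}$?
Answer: $- \frac{25061276}{7803} \approx -3211.8$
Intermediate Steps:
$S{\left(k \right)} = \frac{-5 + k}{2 k}$
$G{\left(v \right)} = - \frac{v^{2}}{6}$
$C{\left(I,P \right)} = P + \frac{5 \left(-5 + P\right)^{2}}{24 P^{2}}$ ($C{\left(I,P \right)} = P - 5 \left(- \frac{\left(\frac{-5 + P}{2 P}\right)^{2}}{6}\right) = P - 5 \left(- \frac{\frac{1}{4} \frac{1}{P^{2}} \left(-5 + P\right)^{2}}{6}\right) = P - 5 \left(- \frac{\left(-5 + P\right)^{2}}{24 P^{2}}\right) = P + \frac{5 \left(-5 + P\right)^{2}}{24 P^{2}}$)
$\left(495 \cdot 49 + C{\left(176,-51 \right)}\right) - 27416 = \left(495 \cdot 49 - \left(51 - \frac{5 \left(-5 - 51\right)^{2}}{24 \cdot 2601}\right)\right) - 27416 = \left(24255 - \left(51 - \frac{5 \left(-56\right)^{2}}{62424}\right)\right) - 27416 = \left(24255 - \left(51 - \frac{1960}{7803}\right)\right) - 27416 = \left(24255 + \left(-51 + \frac{1960}{7803}\right)\right) - 27416 = \left(24255 - \frac{395993}{7803}\right) - 27416 = \frac{188865772}{7803} - 27416 = - \frac{25061276}{7803}$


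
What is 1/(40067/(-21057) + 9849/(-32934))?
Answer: -231163746/508985657 ≈ -0.45417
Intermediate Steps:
1/(40067/(-21057) + 9849/(-32934)) = 1/(40067*(-1/21057) + 9849*(-1/32934)) = 1/(-40067/21057 - 3283/10978) = 1/(-508985657/231163746) = -231163746/508985657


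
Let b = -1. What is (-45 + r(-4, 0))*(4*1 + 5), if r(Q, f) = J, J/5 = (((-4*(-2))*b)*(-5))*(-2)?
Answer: -4005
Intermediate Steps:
J = -400 (J = 5*(((-4*(-2)*(-1))*(-5))*(-2)) = 5*(((8*(-1))*(-5))*(-2)) = 5*(-8*(-5)*(-2)) = 5*(40*(-2)) = 5*(-80) = -400)
r(Q, f) = -400
(-45 + r(-4, 0))*(4*1 + 5) = (-45 - 400)*(4*1 + 5) = -445*(4 + 5) = -445*9 = -4005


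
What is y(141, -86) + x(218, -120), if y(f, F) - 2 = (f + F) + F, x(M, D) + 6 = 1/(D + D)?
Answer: -8401/240 ≈ -35.004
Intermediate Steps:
x(M, D) = -6 + 1/(2*D) (x(M, D) = -6 + 1/(D + D) = -6 + 1/(2*D))
y(f, F) = 2 + f + 2*F (y(f, F) = 2 + ((f + F) + F) = 2 + ((F + f) + F) = 2 + (f + 2*F) = 2 + f + 2*F)
y(141, -86) + x(218, -120) = (2 + 141 + 2*(-86)) + (-6 + (½)/(-120)) = (2 + 141 - 172) + (-6 + (½)*(-1/120)) = -29 + (-6 - 1/240) = -29 - 1441/240 = -8401/240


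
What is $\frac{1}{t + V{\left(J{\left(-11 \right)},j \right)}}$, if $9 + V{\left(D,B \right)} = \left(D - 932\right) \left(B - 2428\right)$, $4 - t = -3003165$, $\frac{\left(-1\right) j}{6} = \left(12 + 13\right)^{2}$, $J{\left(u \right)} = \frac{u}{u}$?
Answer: $\frac{1}{8754878} \approx 1.1422 \cdot 10^{-7}$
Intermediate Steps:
$J{\left(u \right)} = 1$
$j = -3750$ ($j = - 6 \left(12 + 13\right)^{2} = - 6 \cdot 25^{2} = \left(-6\right) 625 = -3750$)
$t = 3003169$ ($t = 4 - -3003165 = 4 + 3003165 = 3003169$)
$V{\left(D,B \right)} = -9 + \left(-2428 + B\right) \left(-932 + D\right)$ ($V{\left(D,B \right)} = -9 + \left(D - 932\right) \left(B - 2428\right) = -9 + \left(-932 + D\right) \left(-2428 + B\right) = -9 + \left(-2428 + B\right) \left(-932 + D\right)$)
$\frac{1}{t + V{\left(J{\left(-11 \right)},j \right)}} = \frac{1}{3003169 - -5751709} = \frac{1}{3003169 + \left(2262887 - 2428 + 3495000 - 3750\right)} = \frac{1}{3003169 + 5751709} = \frac{1}{8754878}$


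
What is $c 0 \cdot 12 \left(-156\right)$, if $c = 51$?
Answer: $0$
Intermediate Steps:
$c 0 \cdot 12 \left(-156\right) = 51 \cdot 0 \cdot 12 \left(-156\right) = 51 \cdot 0 \left(-156\right) = 0 \left(-156\right) = 0$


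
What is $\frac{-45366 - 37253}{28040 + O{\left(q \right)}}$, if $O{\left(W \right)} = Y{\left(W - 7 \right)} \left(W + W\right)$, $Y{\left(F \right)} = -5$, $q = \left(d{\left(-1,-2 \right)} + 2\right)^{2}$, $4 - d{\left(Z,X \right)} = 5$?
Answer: $- \frac{82619}{28030} \approx -2.9475$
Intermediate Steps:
$d{\left(Z,X \right)} = -1$ ($d{\left(Z,X \right)} = 4 - 5 = -1$)
$q = 1$ ($q = \left(-1 + 2\right)^{2} = 1^{2} = 1$)
$O{\left(W \right)} = - 10 W$ ($O{\left(W \right)} = - 5 \left(W + W\right) = - 5 \cdot 2 W = - 10 W$)
$\frac{-45366 - 37253}{28040 + O{\left(q \right)}} = \frac{-45366 - 37253}{28040 - 10} = - \frac{82619}{28040 - 10} = - \frac{82619}{28030}$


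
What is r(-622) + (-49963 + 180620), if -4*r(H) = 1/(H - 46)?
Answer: 349115505/2672 ≈ 1.3066e+5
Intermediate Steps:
r(H) = -1/(4*(-46 + H)) (r(H) = -1/(4*(H - 46)) = -1/(4*(-46 + H)))
r(-622) + (-49963 + 180620) = -1/(-184 + 4*(-622)) + (-49963 + 180620) = -1/(-184 - 2488) + 130657 = -1/(-2672) + 130657 = -1*(-1/2672) + 130657 = 1/2672 + 130657 = 349115505/2672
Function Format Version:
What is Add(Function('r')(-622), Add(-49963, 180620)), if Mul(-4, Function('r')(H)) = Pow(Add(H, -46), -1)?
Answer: Rational(349115505, 2672) ≈ 1.3066e+5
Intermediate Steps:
Function('r')(H) = Mul(Rational(-1, 4), Pow(Add(-46, H), -1)) (Function('r')(H) = Mul(Rational(-1, 4), Pow(Add(H, -46), -1)) = Mul(Rational(-1, 4), Pow(Add(-46, H), -1)))
Add(Function('r')(-622), Add(-49963, 180620)) = Add(Mul(-1, Pow(Add(-184, Mul(4, -622)), -1)), Add(-49963, 180620)) = Add(Mul(-1, Pow(Add(-184, -2488), -1)), 130657) = Add(Mul(-1, Pow(-2672, -1)), 130657) = Add(Mul(-1, Rational(-1, 2672)), 130657) = Add(Rational(1, 2672), 130657) = Rational(349115505, 2672)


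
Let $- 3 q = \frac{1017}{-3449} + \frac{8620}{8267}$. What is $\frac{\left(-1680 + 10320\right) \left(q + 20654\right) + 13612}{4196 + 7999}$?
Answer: $\frac{5088466646145796}{347714608185} \approx 14634.0$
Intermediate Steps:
$q = - \frac{21322841}{85538649}$ ($q = - \frac{\frac{1017}{-3449} + \frac{8620}{8267}}{3} = - \frac{1017 \left(- \frac{1}{3449}\right) + 8620 \cdot \frac{1}{8267}}{3} = - \frac{- \frac{1017}{3449} + \frac{8620}{8267}}{3} = \left(- \frac{1}{3}\right) \frac{21322841}{28512883} = - \frac{21322841}{85538649} \approx -0.24928$)
$\frac{\left(-1680 + 10320\right) \left(q + 20654\right) + 13612}{4196 + 7999} = \frac{\left(-1680 + 10320\right) \left(- \frac{21322841}{85538649} + 20654\right) + 13612}{4196 + 7999} = \frac{8640 \cdot \frac{1766693933605}{85538649} + 13612}{12195} = \left(\frac{5088078528782400}{28512883} + 13612\right) \frac{1}{12195} = \frac{5088466646145796}{28512883} \cdot \frac{1}{12195} = \frac{5088466646145796}{347714608185}$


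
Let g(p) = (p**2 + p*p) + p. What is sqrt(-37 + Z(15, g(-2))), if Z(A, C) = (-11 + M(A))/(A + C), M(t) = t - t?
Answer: 2*I*sqrt(4137)/21 ≈ 6.1257*I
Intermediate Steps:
M(t) = 0
g(p) = p + 2*p**2 (g(p) = (p**2 + p**2) + p = 2*p**2 + p = p + 2*p**2)
Z(A, C) = -11/(A + C) (Z(A, C) = (-11 + 0)/(A + C) = -11/(A + C))
sqrt(-37 + Z(15, g(-2))) = sqrt(-37 - 11/(15 - 2*(1 + 2*(-2)))) = sqrt(-37 - 11/(15 - 2*(1 - 4))) = sqrt(-37 - 11/(15 - 2*(-3))) = sqrt(-37 - 11/(15 + 6)) = sqrt(-37 - 11/21) = sqrt(-788/21) = 2*I*sqrt(4137)/21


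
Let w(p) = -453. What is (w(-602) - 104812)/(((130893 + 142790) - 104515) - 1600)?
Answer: -105265/167568 ≈ -0.62819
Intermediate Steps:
(w(-602) - 104812)/(((130893 + 142790) - 104515) - 1600) = (-453 - 104812)/(((130893 + 142790) - 104515) - 1600) = -105265/((273683 - 104515) - 1600) = -105265/(169168 - 1600) = -105265/167568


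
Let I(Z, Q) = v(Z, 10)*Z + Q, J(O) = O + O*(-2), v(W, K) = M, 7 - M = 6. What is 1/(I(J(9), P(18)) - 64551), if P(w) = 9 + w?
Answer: -1/64533 ≈ -1.5496e-5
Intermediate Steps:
M = 1 (M = 7 - 1*6 = 7 - 6 = 1)
v(W, K) = 1
J(O) = -O (J(O) = O - 2*O = -O)
I(Z, Q) = Q + Z (I(Z, Q) = 1*Z + Q = Z + Q = Q + Z)
1/(I(J(9), P(18)) - 64551) = 1/(((9 + 18) - 1*9) - 64551) = 1/((27 - 9) - 64551) = 1/(18 - 64551) = 1/(-64533) = -1/64533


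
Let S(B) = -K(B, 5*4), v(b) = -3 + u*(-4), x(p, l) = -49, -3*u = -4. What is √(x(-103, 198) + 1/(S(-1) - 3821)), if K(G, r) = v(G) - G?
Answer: 2*I*√1603490473/11441 ≈ 7.0*I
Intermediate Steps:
u = 4/3 (u = -⅓*(-4) = 4/3 ≈ 1.3333)
v(b) = -25/3 (v(b) = -3 + (4/3)*(-4) = -3 - 16/3 = -25/3)
K(G, r) = -25/3 - G
S(B) = 25/3 + B (S(B) = -(-25/3 - B) = 25/3 + B)
√(x(-103, 198) + 1/(S(-1) - 3821)) = √(-49 + 1/((25/3 - 1) - 3821)) = √(-49 + 1/(22/3 - 3821)) = √(-49 + 1/(-11441/3)) = √(-49 - 3/11441) = √(-560612/11441) = 2*I*√1603490473/11441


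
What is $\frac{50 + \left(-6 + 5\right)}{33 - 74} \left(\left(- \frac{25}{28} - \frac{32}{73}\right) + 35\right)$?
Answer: $- \frac{481733}{11972} \approx -40.238$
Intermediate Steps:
$\frac{50 + \left(-6 + 5\right)}{33 - 74} \left(\left(- \frac{25}{28} - \frac{32}{73}\right) + 35\right) = \frac{50 - 1}{-41} \left(\left(\left(-25\right) \frac{1}{28} - \frac{32}{73}\right) + 35\right) = 49 \left(- \frac{1}{41}\right) \left(\left(- \frac{25}{28} - \frac{32}{73}\right) + 35\right) = - \frac{49 \left(- \frac{2721}{2044} + 35\right)}{41} = \left(- \frac{49}{41}\right) \frac{68819}{2044} = - \frac{481733}{11972}$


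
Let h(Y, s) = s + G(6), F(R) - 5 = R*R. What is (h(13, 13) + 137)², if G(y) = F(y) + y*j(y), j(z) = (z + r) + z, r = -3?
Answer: 60025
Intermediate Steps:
j(z) = -3 + 2*z (j(z) = (z - 3) + z = (-3 + z) + z = -3 + 2*z)
F(R) = 5 + R² (F(R) = 5 + R*R = 5 + R²)
G(y) = 5 + y² + y*(-3 + 2*y) (G(y) = (5 + y²) + y*(-3 + 2*y) = 5 + y² + y*(-3 + 2*y))
h(Y, s) = 95 + s (h(Y, s) = s + (5 - 3*6 + 3*6²) = s + (5 - 18 + 3*36) = s + (5 - 18 + 108) = s + 95 = 95 + s)
(h(13, 13) + 137)² = ((95 + 13) + 137)² = (108 + 137)² = 245² = 60025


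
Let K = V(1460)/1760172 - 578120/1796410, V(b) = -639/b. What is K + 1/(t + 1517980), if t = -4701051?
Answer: -157634686953286242563/489822238907302587440 ≈ -0.32182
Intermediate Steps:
K = -49522782580013/153883541682640 (K = -639/1460/1760172 - 578120/1796410 = -639*1/1460*(1/1760172) - 578120*1/1796410 = -639/1460*1/1760172 - 57812/179641 = -213/856617040 - 57812/179641 = -49522782580013/153883541682640 ≈ -0.32182)
K + 1/(t + 1517980) = -49522782580013/153883541682640 + 1/(-4701051 + 1517980) = -49522782580013/153883541682640 + 1/(-3183071) = -49522782580013/153883541682640 - 1/3183071 = -157634686953286242563/489822238907302587440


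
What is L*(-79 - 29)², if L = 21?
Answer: 244944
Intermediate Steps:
L*(-79 - 29)² = 21*(-79 - 29)² = 21*(-108)² = 21*11664 = 244944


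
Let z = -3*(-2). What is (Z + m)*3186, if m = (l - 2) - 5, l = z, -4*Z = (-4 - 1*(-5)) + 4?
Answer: -14337/2 ≈ -7168.5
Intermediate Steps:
Z = -5/4 (Z = -((-4 - 1*(-5)) + 4)/4 = -((-4 + 5) + 4)/4 = -(1 + 4)/4 = -1/4*5 = -5/4 ≈ -1.2500)
z = 6
l = 6
m = -1 (m = (6 - 2) - 5 = 4 - 5 = -1)
(Z + m)*3186 = (-5/4 - 1)*3186 = -9/4*3186 = -14337/2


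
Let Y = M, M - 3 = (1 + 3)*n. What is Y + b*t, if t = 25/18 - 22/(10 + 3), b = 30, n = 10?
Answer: 1322/39 ≈ 33.897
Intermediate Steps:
t = -71/234 (t = 25*(1/18) - 22/13 = 25/18 - 22*1/13 = 25/18 - 22/13 = -71/234 ≈ -0.30342)
M = 43 (M = 3 + (1 + 3)*10 = 3 + 4*10 = 3 + 40 = 43)
Y = 43
Y + b*t = 43 + 30*(-71/234) = 43 - 355/39 = 1322/39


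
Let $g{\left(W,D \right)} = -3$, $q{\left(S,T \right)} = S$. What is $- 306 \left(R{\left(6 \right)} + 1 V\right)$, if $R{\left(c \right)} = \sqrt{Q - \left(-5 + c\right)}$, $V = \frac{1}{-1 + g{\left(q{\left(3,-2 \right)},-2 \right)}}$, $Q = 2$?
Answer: $- \frac{459}{2} \approx -229.5$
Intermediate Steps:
$V = - \frac{1}{4}$ ($V = \frac{1}{-1 - 3} = \frac{1}{-4} = - \frac{1}{4} \approx -0.25$)
$R{\left(c \right)} = \sqrt{7 - c}$ ($R{\left(c \right)} = \sqrt{2 - \left(-5 + c\right)} = \sqrt{7 - c}$)
$- 306 \left(R{\left(6 \right)} + 1 V\right) = - 306 \left(\sqrt{7 - 6} + 1 \left(- \frac{1}{4}\right)\right) = - 306 \left(\sqrt{7 - 6} - \frac{1}{4}\right) = - 306 \left(\sqrt{1} - \frac{1}{4}\right) = - 306 \left(1 - \frac{1}{4}\right) = \left(-306\right) \frac{3}{4} = - \frac{459}{2}$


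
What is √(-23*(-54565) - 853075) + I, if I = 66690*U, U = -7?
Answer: -466830 + 16*√1570 ≈ -4.6620e+5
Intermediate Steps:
I = -466830 (I = 66690*(-7) = -466830)
√(-23*(-54565) - 853075) + I = √(-23*(-54565) - 853075) - 466830 = √(1254995 - 853075) - 466830 = √401920 - 466830 = 16*√1570 - 466830 = -466830 + 16*√1570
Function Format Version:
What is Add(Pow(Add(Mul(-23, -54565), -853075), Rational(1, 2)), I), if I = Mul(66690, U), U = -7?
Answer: Add(-466830, Mul(16, Pow(1570, Rational(1, 2)))) ≈ -4.6620e+5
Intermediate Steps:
I = -466830 (I = Mul(66690, -7) = -466830)
Add(Pow(Add(Mul(-23, -54565), -853075), Rational(1, 2)), I) = Add(Pow(Add(Mul(-23, -54565), -853075), Rational(1, 2)), -466830) = Add(Pow(Add(1254995, -853075), Rational(1, 2)), -466830) = Add(Pow(401920, Rational(1, 2)), -466830) = Add(Mul(16, Pow(1570, Rational(1, 2))), -466830) = Add(-466830, Mul(16, Pow(1570, Rational(1, 2))))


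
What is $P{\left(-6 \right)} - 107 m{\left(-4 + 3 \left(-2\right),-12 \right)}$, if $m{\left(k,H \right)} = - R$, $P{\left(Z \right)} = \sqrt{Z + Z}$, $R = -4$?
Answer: $-428 + 2 i \sqrt{3} \approx -428.0 + 3.4641 i$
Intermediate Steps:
$P{\left(Z \right)} = \sqrt{2} \sqrt{Z}$ ($P{\left(Z \right)} = \sqrt{2 Z} = \sqrt{2} \sqrt{Z}$)
$m{\left(k,H \right)} = 4$ ($m{\left(k,H \right)} = \left(-1\right) \left(-4\right) = 4$)
$P{\left(-6 \right)} - 107 m{\left(-4 + 3 \left(-2\right),-12 \right)} = \sqrt{2} \sqrt{-6} - 428 = \sqrt{2} i \sqrt{6} - 428 = 2 i \sqrt{3} - 428 = -428 + 2 i \sqrt{3}$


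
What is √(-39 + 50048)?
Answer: √50009 ≈ 223.63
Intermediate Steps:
√(-39 + 50048) = √50009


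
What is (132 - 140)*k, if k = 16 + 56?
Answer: -576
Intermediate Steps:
k = 72
(132 - 140)*k = (132 - 140)*72 = -8*72 = -576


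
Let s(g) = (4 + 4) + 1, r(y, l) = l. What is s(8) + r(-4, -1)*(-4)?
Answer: 13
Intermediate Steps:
s(g) = 9 (s(g) = 8 + 1 = 9)
s(8) + r(-4, -1)*(-4) = 9 - 1*(-4) = 9 + 4 = 13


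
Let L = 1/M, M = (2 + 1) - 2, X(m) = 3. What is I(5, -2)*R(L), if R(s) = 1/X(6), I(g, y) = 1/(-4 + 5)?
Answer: ⅓ ≈ 0.33333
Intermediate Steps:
M = 1 (M = 3 - 2 = 1)
I(g, y) = 1 (I(g, y) = 1/1 = 1)
L = 1 (L = 1/1 = 1)
R(s) = ⅓ (R(s) = 1/3 = ⅓)
I(5, -2)*R(L) = 1*(⅓) = ⅓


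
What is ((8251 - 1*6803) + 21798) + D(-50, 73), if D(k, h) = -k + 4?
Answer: 23300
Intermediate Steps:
D(k, h) = 4 - k
((8251 - 1*6803) + 21798) + D(-50, 73) = ((8251 - 1*6803) + 21798) + (4 - 1*(-50)) = ((8251 - 6803) + 21798) + (4 + 50) = (1448 + 21798) + 54 = 23246 + 54 = 23300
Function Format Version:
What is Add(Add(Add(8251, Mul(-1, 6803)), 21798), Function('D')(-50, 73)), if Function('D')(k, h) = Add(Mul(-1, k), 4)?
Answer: 23300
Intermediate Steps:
Function('D')(k, h) = Add(4, Mul(-1, k))
Add(Add(Add(8251, Mul(-1, 6803)), 21798), Function('D')(-50, 73)) = Add(Add(Add(8251, Mul(-1, 6803)), 21798), Add(4, Mul(-1, -50))) = Add(Add(Add(8251, -6803), 21798), Add(4, 50)) = Add(Add(1448, 21798), 54) = Add(23246, 54) = 23300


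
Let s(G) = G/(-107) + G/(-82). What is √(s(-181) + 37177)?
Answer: √2862299966218/8774 ≈ 192.82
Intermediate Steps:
s(G) = -189*G/8774 (s(G) = G*(-1/107) + G*(-1/82) = -G/107 - G/82 = -189*G/8774)
√(s(-181) + 37177) = √(-189/8774*(-181) + 37177) = √(34209/8774 + 37177) = √(326225207/8774) = √2862299966218/8774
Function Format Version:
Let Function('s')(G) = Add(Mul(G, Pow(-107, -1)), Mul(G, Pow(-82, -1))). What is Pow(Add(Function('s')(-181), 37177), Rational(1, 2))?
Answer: Mul(Rational(1, 8774), Pow(2862299966218, Rational(1, 2))) ≈ 192.82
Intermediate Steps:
Function('s')(G) = Mul(Rational(-189, 8774), G) (Function('s')(G) = Add(Mul(G, Rational(-1, 107)), Mul(G, Rational(-1, 82))) = Add(Mul(Rational(-1, 107), G), Mul(Rational(-1, 82), G)) = Mul(Rational(-189, 8774), G))
Pow(Add(Function('s')(-181), 37177), Rational(1, 2)) = Pow(Add(Mul(Rational(-189, 8774), -181), 37177), Rational(1, 2)) = Pow(Add(Rational(34209, 8774), 37177), Rational(1, 2)) = Pow(Rational(326225207, 8774), Rational(1, 2)) = Mul(Rational(1, 8774), Pow(2862299966218, Rational(1, 2)))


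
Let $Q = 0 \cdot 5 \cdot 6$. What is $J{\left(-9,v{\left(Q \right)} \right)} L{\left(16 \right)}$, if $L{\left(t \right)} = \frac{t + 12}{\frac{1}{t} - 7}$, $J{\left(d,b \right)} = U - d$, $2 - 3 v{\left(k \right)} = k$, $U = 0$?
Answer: $- \frac{1344}{37} \approx -36.324$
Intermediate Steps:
$Q = 0$ ($Q = 0 \cdot 6 = 0$)
$v{\left(k \right)} = \frac{2}{3} - \frac{k}{3}$
$J{\left(d,b \right)} = - d$ ($J{\left(d,b \right)} = 0 - d = - d$)
$L{\left(t \right)} = \frac{12 + t}{-7 + \frac{1}{t}}$
$J{\left(-9,v{\left(Q \right)} \right)} L{\left(16 \right)} = \left(-1\right) \left(-9\right) \left(\left(-1\right) 16 \frac{1}{-1 + 7 \cdot 16} \left(12 + 16\right)\right) = 9 \left(\left(-1\right) 16 \frac{1}{-1 + 112} \cdot 28\right) = 9 \left(\left(-1\right) 16 \cdot \frac{1}{111} \cdot 28\right) = 9 \left(- \frac{448}{111}\right) = - \frac{1344}{37}$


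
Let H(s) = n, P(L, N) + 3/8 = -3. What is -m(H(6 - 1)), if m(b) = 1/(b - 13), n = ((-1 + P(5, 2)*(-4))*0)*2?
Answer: 1/13 ≈ 0.076923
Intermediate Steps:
P(L, N) = -27/8 (P(L, N) = -3/8 - 3 = -27/8)
n = 0 (n = ((-1 - 27/8*(-4))*0)*2 = ((-1 + 27/2)*0)*2 = ((25/2)*0)*2 = 0*2 = 0)
H(s) = 0
m(b) = 1/(-13 + b)
-m(H(6 - 1)) = -1/(-13 + 0) = -1/(-13) = -1*(-1/13) = 1/13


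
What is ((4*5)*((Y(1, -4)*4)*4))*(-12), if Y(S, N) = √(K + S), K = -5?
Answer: -7680*I ≈ -7680.0*I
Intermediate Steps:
Y(S, N) = √(-5 + S)
((4*5)*((Y(1, -4)*4)*4))*(-12) = ((4*5)*((√(-5 + 1)*4)*4))*(-12) = (20*((√(-4)*4)*4))*(-12) = (20*(((2*I)*4)*4))*(-12) = (20*((8*I)*4))*(-12) = (20*(32*I))*(-12) = (640*I)*(-12) = -7680*I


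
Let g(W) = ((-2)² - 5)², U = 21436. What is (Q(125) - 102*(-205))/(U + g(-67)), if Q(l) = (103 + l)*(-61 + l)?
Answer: 366/221 ≈ 1.6561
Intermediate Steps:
g(W) = 1 (g(W) = (4 - 5)² = (-1)² = 1)
Q(l) = (-61 + l)*(103 + l)
(Q(125) - 102*(-205))/(U + g(-67)) = ((-6283 + 125² + 42*125) - 102*(-205))/(21436 + 1) = ((-6283 + 15625 + 5250) + 20910)/21437 = (14592 + 20910)*(1/21437) = 35502*(1/21437) = 366/221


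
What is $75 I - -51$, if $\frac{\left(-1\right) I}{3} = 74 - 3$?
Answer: $-15924$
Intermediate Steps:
$I = -213$ ($I = - 3 \left(74 - 3\right) = \left(-3\right) 71 = -213$)
$75 I - -51 = 75 \left(-213\right) - -51 = -15975 + 51 = -15924$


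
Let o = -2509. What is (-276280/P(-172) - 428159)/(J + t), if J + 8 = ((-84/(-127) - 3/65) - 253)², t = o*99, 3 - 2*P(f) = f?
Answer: 205744508913385/88105153492153 ≈ 2.3352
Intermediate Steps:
P(f) = 3/2 - f/2
t = -248391 (t = -2509*99 = -248391)
J = 4340160405896/68145025 (J = -8 + ((-84/(-127) - 3/65) - 253)² = -8 + ((-84*(-1/127) - 3*1/65) - 253)² = -8 + ((84/127 - 3/65) - 253)² = -8 + (5079/8255 - 253)² = -8 + (-2083436/8255)² = -8 + 4340705566096/68145025 = 4340160405896/68145025 ≈ 63690.)
(-276280/P(-172) - 428159)/(J + t) = (-276280/(3/2 - ½*(-172)) - 428159)/(4340160405896/68145025 - 248391) = (-276280/(3/2 + 86) - 428159)/(-12586450498879/68145025) = (-276280/175/2 - 428159)*(-68145025/12586450498879) = (-276280*2/175 - 428159)*(-68145025/12586450498879) = (-110512/35 - 428159)*(-68145025/12586450498879) = -15096077/35*(-68145025/12586450498879) = 205744508913385/88105153492153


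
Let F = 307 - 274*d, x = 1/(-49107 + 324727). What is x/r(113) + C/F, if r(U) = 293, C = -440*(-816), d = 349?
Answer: -568526884531/150934197540 ≈ -3.7667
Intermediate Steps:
C = 359040
x = 1/275620 ≈ 3.6282e-6
F = -95319 (F = 307 - 274*349 = 307 - 95626 = -95319)
x/r(113) + C/F = (1/275620)/293 + 359040/(-95319) = (1/275620)*(1/293) + 359040*(-1/95319) = 1/80756660 - 7040/1869 = -568526884531/150934197540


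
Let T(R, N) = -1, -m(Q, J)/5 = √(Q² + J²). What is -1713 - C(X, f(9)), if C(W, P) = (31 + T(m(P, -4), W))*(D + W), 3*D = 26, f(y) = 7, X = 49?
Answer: -3443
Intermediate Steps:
m(Q, J) = -5*√(J² + Q²) (m(Q, J) = -5*√(Q² + J²) = -5*√(J² + Q²))
D = 26/3 (D = (⅓)*26 = 26/3 ≈ 8.6667)
C(W, P) = 260 + 30*W (C(W, P) = (31 - 1)*(26/3 + W) = 30*(26/3 + W) = 260 + 30*W)
-1713 - C(X, f(9)) = -1713 - (260 + 30*49) = -1713 - (260 + 1470) = -1713 - 1*1730 = -1713 - 1730 = -3443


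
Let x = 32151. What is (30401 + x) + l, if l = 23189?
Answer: 85741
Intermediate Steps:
(30401 + x) + l = (30401 + 32151) + 23189 = 62552 + 23189 = 85741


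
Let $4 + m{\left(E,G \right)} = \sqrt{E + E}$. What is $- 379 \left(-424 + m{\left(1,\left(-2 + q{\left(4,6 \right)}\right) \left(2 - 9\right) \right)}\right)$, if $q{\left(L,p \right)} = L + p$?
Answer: $162212 - 379 \sqrt{2} \approx 1.6168 \cdot 10^{5}$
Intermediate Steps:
$m{\left(E,G \right)} = -4 + \sqrt{2} \sqrt{E}$ ($m{\left(E,G \right)} = -4 + \sqrt{E + E} = -4 + \sqrt{2 E} = -4 + \sqrt{2} \sqrt{E}$)
$- 379 \left(-424 + m{\left(1,\left(-2 + q{\left(4,6 \right)}\right) \left(2 - 9\right) \right)}\right) = - 379 \left(-424 - \left(4 - \sqrt{2} \sqrt{1}\right)\right) = - 379 \left(-424 - \left(4 - \sqrt{2} \cdot 1\right)\right) = - 379 \left(-424 - \left(4 - \sqrt{2}\right)\right) = - 379 \left(-428 + \sqrt{2}\right) = 162212 - 379 \sqrt{2}$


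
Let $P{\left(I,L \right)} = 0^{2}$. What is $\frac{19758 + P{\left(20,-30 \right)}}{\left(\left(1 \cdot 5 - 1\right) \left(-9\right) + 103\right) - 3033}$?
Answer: $- \frac{9879}{1483} \approx -6.6615$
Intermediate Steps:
$P{\left(I,L \right)} = 0$
$\frac{19758 + P{\left(20,-30 \right)}}{\left(\left(1 \cdot 5 - 1\right) \left(-9\right) + 103\right) - 3033} = \frac{19758 + 0}{\left(\left(1 \cdot 5 - 1\right) \left(-9\right) + 103\right) - 3033} = \frac{19758}{\left(\left(5 - 1\right) \left(-9\right) + 103\right) - 3033} = \frac{19758}{\left(4 \left(-9\right) + 103\right) - 3033} = \frac{19758}{\left(-36 + 103\right) - 3033} = \frac{19758}{67 - 3033} = \frac{19758}{-2966} = 19758 \left(- \frac{1}{2966}\right) = - \frac{9879}{1483}$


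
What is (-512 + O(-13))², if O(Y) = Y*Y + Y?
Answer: 126736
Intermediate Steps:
O(Y) = Y + Y² (O(Y) = Y² + Y = Y + Y²)
(-512 + O(-13))² = (-512 - 13*(1 - 13))² = (-512 - 13*(-12))² = (-512 + 156)² = (-356)² = 126736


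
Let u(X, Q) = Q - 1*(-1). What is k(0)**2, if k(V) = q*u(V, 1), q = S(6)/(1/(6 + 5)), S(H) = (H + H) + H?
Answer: 156816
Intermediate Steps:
S(H) = 3*H (S(H) = 2*H + H = 3*H)
u(X, Q) = 1 + Q (u(X, Q) = Q + 1 = 1 + Q)
q = 198 (q = (3*6)/(1/(6 + 5)) = 18/(1/11) = 18*11 = 198)
k(V) = 396 (k(V) = 198*(1 + 1) = 198*2 = 396)
k(0)**2 = 396**2 = 156816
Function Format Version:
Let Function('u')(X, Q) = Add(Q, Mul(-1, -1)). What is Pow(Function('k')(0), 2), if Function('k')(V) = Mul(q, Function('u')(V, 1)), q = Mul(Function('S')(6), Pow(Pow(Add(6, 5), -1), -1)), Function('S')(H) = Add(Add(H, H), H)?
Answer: 156816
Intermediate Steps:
Function('S')(H) = Mul(3, H) (Function('S')(H) = Add(Mul(2, H), H) = Mul(3, H))
Function('u')(X, Q) = Add(1, Q) (Function('u')(X, Q) = Add(Q, 1) = Add(1, Q))
q = 198 (q = Mul(Mul(3, 6), Pow(Pow(Add(6, 5), -1), -1)) = Mul(18, Pow(Pow(11, -1), -1)) = Mul(18, Pow(Rational(1, 11), -1)) = Mul(18, 11) = 198)
Function('k')(V) = 396 (Function('k')(V) = Mul(198, Add(1, 1)) = Mul(198, 2) = 396)
Pow(Function('k')(0), 2) = Pow(396, 2) = 156816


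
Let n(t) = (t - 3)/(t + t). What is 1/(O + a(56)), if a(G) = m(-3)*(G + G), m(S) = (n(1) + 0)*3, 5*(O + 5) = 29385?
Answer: 1/5536 ≈ 0.00018064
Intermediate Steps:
n(t) = (-3 + t)/(2*t) (n(t) = (-3 + t)/((2*t)) = (-3 + t)*(1/(2*t)) = (-3 + t)/(2*t))
O = 5872 (O = -5 + (1/5)*29385 = -5 + 5877 = 5872)
m(S) = -3 (m(S) = ((1/2)*(-3 + 1)/1 + 0)*3 = ((1/2)*1*(-2) + 0)*3 = (-1 + 0)*3 = -1*3 = -3)
a(G) = -6*G (a(G) = -3*(G + G) = -6*G)
1/(O + a(56)) = 1/(5872 - 6*56) = 1/(5872 - 336) = 1/5536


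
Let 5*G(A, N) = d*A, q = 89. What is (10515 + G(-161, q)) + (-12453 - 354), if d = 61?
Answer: -21281/5 ≈ -4256.2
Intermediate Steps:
G(A, N) = 61*A/5 (G(A, N) = (61*A)/5 = 61*A/5)
(10515 + G(-161, q)) + (-12453 - 354) = (10515 + (61/5)*(-161)) + (-12453 - 354) = (10515 - 9821/5) - 12807 = 42754/5 - 12807 = -21281/5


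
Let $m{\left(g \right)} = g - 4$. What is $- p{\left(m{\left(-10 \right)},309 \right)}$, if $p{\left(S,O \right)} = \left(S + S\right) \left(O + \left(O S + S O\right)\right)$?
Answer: $-233604$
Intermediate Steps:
$m{\left(g \right)} = -4 + g$ ($m{\left(g \right)} = g - 4 = -4 + g$)
$p{\left(S,O \right)} = 2 S \left(O + 2 O S\right)$ ($p{\left(S,O \right)} = 2 S \left(O + \left(O S + O S\right)\right) = 2 S \left(O + 2 O S\right)$)
$- p{\left(m{\left(-10 \right)},309 \right)} = - 2 \cdot 309 \left(-4 - 10\right) \left(1 + 2 \left(-4 - 10\right)\right) = - 2 \cdot 309 \left(-14\right) \left(1 + 2 \left(-14\right)\right) = - 2 \cdot 309 \left(-14\right) \left(1 - 28\right) = - 2 \cdot 309 \left(-14\right) \left(-27\right) = \left(-1\right) 233604 = -233604$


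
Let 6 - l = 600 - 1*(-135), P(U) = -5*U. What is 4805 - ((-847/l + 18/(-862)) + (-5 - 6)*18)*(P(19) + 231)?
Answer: 9921721411/314199 ≈ 31578.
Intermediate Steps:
l = -729 (l = 6 - (600 - 1*(-135)) = 6 - (600 + 135) = 6 - 1*735 = 6 - 735 = -729)
4805 - ((-847/l + 18/(-862)) + (-5 - 6)*18)*(P(19) + 231) = 4805 - ((-847/(-729) + 18/(-862)) + (-5 - 6)*18)*(-5*19 + 231) = 4805 - ((-847*(-1/729) + 18*(-1/862)) - 11*18)*(-95 + 231) = 4805 - ((847/729 - 9/431) - 198)*136 = 4805 - (358496/314199 - 198)*136 = 4805 - (-61852906)*136/314199 = 4805 - 1*(-8411995216/314199) = 4805 + 8411995216/314199 = 9921721411/314199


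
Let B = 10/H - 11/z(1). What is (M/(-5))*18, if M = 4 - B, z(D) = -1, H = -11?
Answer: 1206/55 ≈ 21.927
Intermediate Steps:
B = 111/11 (B = 10/(-11) - 11/(-1) = 10*(-1/11) - 11*(-1) = -10/11 + 11 = 111/11 ≈ 10.091)
M = -67/11 (M = 4 - 1*111/11 = 4 - 111/11 = -67/11 ≈ -6.0909)
(M/(-5))*18 = -67/11/(-5)*18 = -67/11*(-1/5)*18 = (67/55)*18 = 1206/55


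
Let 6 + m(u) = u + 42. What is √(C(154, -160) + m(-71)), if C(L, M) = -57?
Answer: 2*I*√23 ≈ 9.5917*I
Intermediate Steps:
m(u) = 36 + u (m(u) = -6 + (u + 42) = -6 + (42 + u) = 36 + u)
√(C(154, -160) + m(-71)) = √(-57 + (36 - 71)) = √(-57 - 35) = √(-92) = 2*I*√23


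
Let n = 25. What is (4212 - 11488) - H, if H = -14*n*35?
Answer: 4974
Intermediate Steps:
H = -12250 (H = -14*25*35 = -350*35 = -12250)
(4212 - 11488) - H = (4212 - 11488) - 1*(-12250) = -7276 + 12250 = 4974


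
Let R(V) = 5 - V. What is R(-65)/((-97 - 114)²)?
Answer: 70/44521 ≈ 0.0015723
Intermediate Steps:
R(-65)/((-97 - 114)²) = (5 - 1*(-65))/((-97 - 114)²) = (5 + 65)/((-211)²) = 70/44521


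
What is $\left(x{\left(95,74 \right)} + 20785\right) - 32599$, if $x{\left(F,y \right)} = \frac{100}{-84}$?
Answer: $- \frac{248119}{21} \approx -11815.0$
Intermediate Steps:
$x{\left(F,y \right)} = - \frac{25}{21}$ ($x{\left(F,y \right)} = 100 \left(- \frac{1}{84}\right) = - \frac{25}{21}$)
$\left(x{\left(95,74 \right)} + 20785\right) - 32599 = \left(- \frac{25}{21} + 20785\right) - 32599 = \frac{436460}{21} - 32599 = - \frac{248119}{21}$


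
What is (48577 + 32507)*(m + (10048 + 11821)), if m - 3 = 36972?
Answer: 4771306896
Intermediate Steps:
m = 36975 (m = 3 + 36972 = 36975)
(48577 + 32507)*(m + (10048 + 11821)) = (48577 + 32507)*(36975 + (10048 + 11821)) = 81084*(36975 + 21869) = 81084*58844 = 4771306896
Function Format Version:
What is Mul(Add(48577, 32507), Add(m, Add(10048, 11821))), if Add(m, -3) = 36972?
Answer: 4771306896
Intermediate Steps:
m = 36975 (m = Add(3, 36972) = 36975)
Mul(Add(48577, 32507), Add(m, Add(10048, 11821))) = Mul(Add(48577, 32507), Add(36975, Add(10048, 11821))) = Mul(81084, Add(36975, 21869)) = Mul(81084, 58844) = 4771306896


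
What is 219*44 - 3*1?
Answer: 9633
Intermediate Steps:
219*44 - 3*1 = 9636 - 3 = 9633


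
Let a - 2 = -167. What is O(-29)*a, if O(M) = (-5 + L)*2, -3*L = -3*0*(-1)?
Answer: 1650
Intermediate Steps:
a = -165 (a = 2 - 167 = -165)
L = 0 (L = -(-3*0)*(-1)/3 = -0*(-1) = -⅓*0 = 0)
O(M) = -10 (O(M) = (-5 + 0)*2 = -5*2 = -10)
O(-29)*a = -10*(-165) = 1650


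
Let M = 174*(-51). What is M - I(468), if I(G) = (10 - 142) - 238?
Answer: -8504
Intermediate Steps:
M = -8874
I(G) = -370 (I(G) = -132 - 238 = -370)
M - I(468) = -8874 - 1*(-370) = -8874 + 370 = -8504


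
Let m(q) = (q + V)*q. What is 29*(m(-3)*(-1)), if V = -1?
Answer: -348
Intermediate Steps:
m(q) = q*(-1 + q) (m(q) = (q - 1)*q = (-1 + q)*q = q*(-1 + q))
29*(m(-3)*(-1)) = 29*(-3*(-1 - 3)*(-1)) = 29*(-3*(-4)*(-1)) = 29*(12*(-1)) = 29*(-12) = -348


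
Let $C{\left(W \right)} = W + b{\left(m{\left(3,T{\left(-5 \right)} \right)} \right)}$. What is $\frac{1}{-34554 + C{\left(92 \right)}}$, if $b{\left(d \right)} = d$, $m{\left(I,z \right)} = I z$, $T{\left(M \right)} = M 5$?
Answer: $- \frac{1}{34537} \approx -2.8954 \cdot 10^{-5}$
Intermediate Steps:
$T{\left(M \right)} = 5 M$
$C{\left(W \right)} = -75 + W$ ($C{\left(W \right)} = W + 3 \cdot 5 \left(-5\right) = W + 3 \left(-25\right) = W - 75 = -75 + W$)
$\frac{1}{-34554 + C{\left(92 \right)}} = \frac{1}{-34554 + \left(-75 + 92\right)} = \frac{1}{-34554 + 17} = \frac{1}{-34537} = - \frac{1}{34537}$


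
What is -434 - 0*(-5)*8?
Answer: -434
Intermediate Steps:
-434 - 0*(-5)*8 = -434 - 0*8 = -434 - 1*0 = -434 + 0 = -434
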